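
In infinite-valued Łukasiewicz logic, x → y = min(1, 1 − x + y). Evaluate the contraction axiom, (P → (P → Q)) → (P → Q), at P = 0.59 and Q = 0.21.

0.62

P → Q = min(1, 1 − 0.59 + 0.21) = min(1, 0.62) = 0.62
P → (P → Q) = min(1, 1 − 0.59 + 0.62) = min(1, 1.03) = 1.00
(P → (P → Q)) → (P → Q) = min(1, 1 − 1.00 + 0.62) = min(1, 0.62) = 0.62
(The value 0.62 < 1 shows this instance is not satisfied; fails in Ł∞ (the t-norm is not idempotent).)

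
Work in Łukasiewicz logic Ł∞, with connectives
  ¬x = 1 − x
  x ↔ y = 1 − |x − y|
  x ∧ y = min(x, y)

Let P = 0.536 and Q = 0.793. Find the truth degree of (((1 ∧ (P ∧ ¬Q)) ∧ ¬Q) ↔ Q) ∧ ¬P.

0.414

¬Q = 1 − 0.793 = 0.207
P ∧ ¬Q = min(0.536, 0.207) = 0.207
1 ∧ (P ∧ ¬Q) = min(1.000, 0.207) = 0.207
(1 ∧ (P ∧ ¬Q)) ∧ ¬Q = min(0.207, 0.207) = 0.207
((1 ∧ (P ∧ ¬Q)) ∧ ¬Q) ↔ Q = 1 − |0.207 − 0.793| = 1 − 0.586 = 0.414
¬P = 1 − 0.536 = 0.464
(((1 ∧ (P ∧ ¬Q)) ∧ ¬Q) ↔ Q) ∧ ¬P = min(0.414, 0.464) = 0.414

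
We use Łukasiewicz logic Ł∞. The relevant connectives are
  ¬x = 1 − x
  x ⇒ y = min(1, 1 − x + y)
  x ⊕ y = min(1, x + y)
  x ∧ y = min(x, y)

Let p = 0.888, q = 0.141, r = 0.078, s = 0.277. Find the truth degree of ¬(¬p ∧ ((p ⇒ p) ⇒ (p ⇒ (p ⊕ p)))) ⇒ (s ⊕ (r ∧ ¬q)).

0.467

¬p = 1 − 0.888 = 0.112
p ⇒ p = min(1, 1 − 0.888 + 0.888) = min(1, 1.000) = 1.000
p ⊕ p = min(1, 0.888 + 0.888) = min(1, 1.776) = 1.000
p ⇒ (p ⊕ p) = min(1, 1 − 0.888 + 1.000) = min(1, 1.112) = 1.000
(p ⇒ p) ⇒ (p ⇒ (p ⊕ p)) = min(1, 1 − 1.000 + 1.000) = min(1, 1.000) = 1.000
¬p ∧ ((p ⇒ p) ⇒ (p ⇒ (p ⊕ p))) = min(0.112, 1.000) = 0.112
¬(¬p ∧ ((p ⇒ p) ⇒ (p ⇒ (p ⊕ p)))) = 1 − 0.112 = 0.888
¬q = 1 − 0.141 = 0.859
r ∧ ¬q = min(0.078, 0.859) = 0.078
s ⊕ (r ∧ ¬q) = min(1, 0.277 + 0.078) = min(1, 0.355) = 0.355
¬(¬p ∧ ((p ⇒ p) ⇒ (p ⇒ (p ⊕ p)))) ⇒ (s ⊕ (r ∧ ¬q)) = min(1, 1 − 0.888 + 0.355) = min(1, 0.467) = 0.467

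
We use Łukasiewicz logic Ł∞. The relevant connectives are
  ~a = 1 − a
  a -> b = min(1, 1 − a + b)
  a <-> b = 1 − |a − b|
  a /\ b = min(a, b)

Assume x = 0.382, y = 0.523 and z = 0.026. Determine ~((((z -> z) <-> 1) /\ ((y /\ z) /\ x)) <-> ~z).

z -> z = min(1, 1 − 0.026 + 0.026) = min(1, 1.000) = 1.000
(z -> z) <-> 1 = 1 − |1.000 − 1.000| = 1 − 0.000 = 1.000
y /\ z = min(0.523, 0.026) = 0.026
(y /\ z) /\ x = min(0.026, 0.382) = 0.026
((z -> z) <-> 1) /\ ((y /\ z) /\ x) = min(1.000, 0.026) = 0.026
~z = 1 − 0.026 = 0.974
(((z -> z) <-> 1) /\ ((y /\ z) /\ x)) <-> ~z = 1 − |0.026 − 0.974| = 1 − 0.948 = 0.052
~((((z -> z) <-> 1) /\ ((y /\ z) /\ x)) <-> ~z) = 1 − 0.052 = 0.948

0.948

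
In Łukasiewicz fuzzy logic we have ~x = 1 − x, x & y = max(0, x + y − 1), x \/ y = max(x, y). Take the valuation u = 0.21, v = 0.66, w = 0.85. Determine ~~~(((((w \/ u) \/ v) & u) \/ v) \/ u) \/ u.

0.34

w \/ u = max(0.85, 0.21) = 0.85
(w \/ u) \/ v = max(0.85, 0.66) = 0.85
((w \/ u) \/ v) & u = max(0, 0.85 + 0.21 − 1) = max(0, 0.06) = 0.06
(((w \/ u) \/ v) & u) \/ v = max(0.06, 0.66) = 0.66
((((w \/ u) \/ v) & u) \/ v) \/ u = max(0.66, 0.21) = 0.66
~(((((w \/ u) \/ v) & u) \/ v) \/ u) = 1 − 0.66 = 0.34
~~(((((w \/ u) \/ v) & u) \/ v) \/ u) = 1 − 0.34 = 0.66
~~~(((((w \/ u) \/ v) & u) \/ v) \/ u) = 1 − 0.66 = 0.34
~~~(((((w \/ u) \/ v) & u) \/ v) \/ u) \/ u = max(0.34, 0.21) = 0.34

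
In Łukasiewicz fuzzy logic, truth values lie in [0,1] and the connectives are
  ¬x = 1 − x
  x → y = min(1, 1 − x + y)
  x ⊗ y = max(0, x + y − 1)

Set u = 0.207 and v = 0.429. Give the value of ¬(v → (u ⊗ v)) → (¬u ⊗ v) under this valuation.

0.793

u ⊗ v = max(0, 0.207 + 0.429 − 1) = max(0, -0.364) = 0.000
v → (u ⊗ v) = min(1, 1 − 0.429 + 0.000) = min(1, 0.571) = 0.571
¬(v → (u ⊗ v)) = 1 − 0.571 = 0.429
¬u = 1 − 0.207 = 0.793
¬u ⊗ v = max(0, 0.793 + 0.429 − 1) = max(0, 0.222) = 0.222
¬(v → (u ⊗ v)) → (¬u ⊗ v) = min(1, 1 − 0.429 + 0.222) = min(1, 0.793) = 0.793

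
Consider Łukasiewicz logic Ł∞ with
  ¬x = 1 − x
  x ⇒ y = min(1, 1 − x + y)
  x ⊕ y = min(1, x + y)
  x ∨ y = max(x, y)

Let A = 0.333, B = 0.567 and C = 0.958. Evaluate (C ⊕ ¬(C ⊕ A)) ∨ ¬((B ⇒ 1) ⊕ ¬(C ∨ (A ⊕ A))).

0.958

C ⊕ A = min(1, 0.958 + 0.333) = min(1, 1.291) = 1.000
¬(C ⊕ A) = 1 − 1.000 = 0.000
C ⊕ ¬(C ⊕ A) = min(1, 0.958 + 0.000) = min(1, 0.958) = 0.958
B ⇒ 1 = min(1, 1 − 0.567 + 1.000) = min(1, 1.433) = 1.000
A ⊕ A = min(1, 0.333 + 0.333) = min(1, 0.666) = 0.666
C ∨ (A ⊕ A) = max(0.958, 0.666) = 0.958
¬(C ∨ (A ⊕ A)) = 1 − 0.958 = 0.042
(B ⇒ 1) ⊕ ¬(C ∨ (A ⊕ A)) = min(1, 1.000 + 0.042) = min(1, 1.042) = 1.000
¬((B ⇒ 1) ⊕ ¬(C ∨ (A ⊕ A))) = 1 − 1.000 = 0.000
(C ⊕ ¬(C ⊕ A)) ∨ ¬((B ⇒ 1) ⊕ ¬(C ∨ (A ⊕ A))) = max(0.958, 0.000) = 0.958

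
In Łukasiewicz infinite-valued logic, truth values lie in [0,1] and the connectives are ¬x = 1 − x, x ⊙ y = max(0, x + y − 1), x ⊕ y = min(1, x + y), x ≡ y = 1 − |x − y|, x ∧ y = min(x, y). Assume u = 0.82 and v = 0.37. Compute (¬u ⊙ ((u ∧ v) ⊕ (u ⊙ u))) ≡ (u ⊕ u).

¬u = 1 − 0.82 = 0.18
u ∧ v = min(0.82, 0.37) = 0.37
u ⊙ u = max(0, 0.82 + 0.82 − 1) = max(0, 0.64) = 0.64
(u ∧ v) ⊕ (u ⊙ u) = min(1, 0.37 + 0.64) = min(1, 1.01) = 1.00
¬u ⊙ ((u ∧ v) ⊕ (u ⊙ u)) = max(0, 0.18 + 1.00 − 1) = max(0, 0.18) = 0.18
u ⊕ u = min(1, 0.82 + 0.82) = min(1, 1.64) = 1.00
(¬u ⊙ ((u ∧ v) ⊕ (u ⊙ u))) ≡ (u ⊕ u) = 1 − |0.18 − 1.00| = 1 − 0.82 = 0.18

0.18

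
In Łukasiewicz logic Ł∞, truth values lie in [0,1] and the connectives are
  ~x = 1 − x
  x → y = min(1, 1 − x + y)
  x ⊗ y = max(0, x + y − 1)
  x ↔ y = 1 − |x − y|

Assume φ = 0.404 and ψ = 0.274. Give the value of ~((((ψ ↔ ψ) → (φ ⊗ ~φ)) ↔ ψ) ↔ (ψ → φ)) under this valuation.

0.274

ψ ↔ ψ = 1 − |0.274 − 0.274| = 1 − 0.000 = 1.000
~φ = 1 − 0.404 = 0.596
φ ⊗ ~φ = max(0, 0.404 + 0.596 − 1) = max(0, 0.000) = 0.000
(ψ ↔ ψ) → (φ ⊗ ~φ) = min(1, 1 − 1.000 + 0.000) = min(1, 0.000) = 0.000
((ψ ↔ ψ) → (φ ⊗ ~φ)) ↔ ψ = 1 − |0.000 − 0.274| = 1 − 0.274 = 0.726
ψ → φ = min(1, 1 − 0.274 + 0.404) = min(1, 1.130) = 1.000
(((ψ ↔ ψ) → (φ ⊗ ~φ)) ↔ ψ) ↔ (ψ → φ) = 1 − |0.726 − 1.000| = 1 − 0.274 = 0.726
~((((ψ ↔ ψ) → (φ ⊗ ~φ)) ↔ ψ) ↔ (ψ → φ)) = 1 − 0.726 = 0.274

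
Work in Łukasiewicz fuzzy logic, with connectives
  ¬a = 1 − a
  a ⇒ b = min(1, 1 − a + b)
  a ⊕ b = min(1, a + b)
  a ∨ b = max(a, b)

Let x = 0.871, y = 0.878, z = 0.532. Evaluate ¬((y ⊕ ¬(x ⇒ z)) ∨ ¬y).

x ⇒ z = min(1, 1 − 0.871 + 0.532) = min(1, 0.661) = 0.661
¬(x ⇒ z) = 1 − 0.661 = 0.339
y ⊕ ¬(x ⇒ z) = min(1, 0.878 + 0.339) = min(1, 1.217) = 1.000
¬y = 1 − 0.878 = 0.122
(y ⊕ ¬(x ⇒ z)) ∨ ¬y = max(1.000, 0.122) = 1.000
¬((y ⊕ ¬(x ⇒ z)) ∨ ¬y) = 1 − 1.000 = 0.000

0.000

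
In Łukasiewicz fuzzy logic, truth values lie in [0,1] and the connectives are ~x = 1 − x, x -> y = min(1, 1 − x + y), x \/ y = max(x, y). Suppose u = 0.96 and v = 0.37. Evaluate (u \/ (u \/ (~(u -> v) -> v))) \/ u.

u -> v = min(1, 1 − 0.96 + 0.37) = min(1, 0.41) = 0.41
~(u -> v) = 1 − 0.41 = 0.59
~(u -> v) -> v = min(1, 1 − 0.59 + 0.37) = min(1, 0.78) = 0.78
u \/ (~(u -> v) -> v) = max(0.96, 0.78) = 0.96
u \/ (u \/ (~(u -> v) -> v)) = max(0.96, 0.96) = 0.96
(u \/ (u \/ (~(u -> v) -> v))) \/ u = max(0.96, 0.96) = 0.96

0.96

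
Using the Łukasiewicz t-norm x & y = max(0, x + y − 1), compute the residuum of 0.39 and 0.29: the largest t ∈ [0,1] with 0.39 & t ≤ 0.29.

0.90

The residuum of the Łukasiewicz t-norm gives the supremum: min(1, 1 − 0.39 + 0.29).
1 − 0.39 + 0.29 = 0.90, so t = min(1, 0.90) = 0.90.
Check: 0.39 & 0.90 = max(0, 0.29) = 0.29 ≤ 0.29.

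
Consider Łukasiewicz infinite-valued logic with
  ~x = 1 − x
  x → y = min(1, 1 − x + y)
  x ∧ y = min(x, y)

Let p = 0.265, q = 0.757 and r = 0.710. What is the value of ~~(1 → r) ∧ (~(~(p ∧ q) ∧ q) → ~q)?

0.710

1 → r = min(1, 1 − 1.000 + 0.710) = min(1, 0.710) = 0.710
~(1 → r) = 1 − 0.710 = 0.290
~~(1 → r) = 1 − 0.290 = 0.710
p ∧ q = min(0.265, 0.757) = 0.265
~(p ∧ q) = 1 − 0.265 = 0.735
~(p ∧ q) ∧ q = min(0.735, 0.757) = 0.735
~(~(p ∧ q) ∧ q) = 1 − 0.735 = 0.265
~q = 1 − 0.757 = 0.243
~(~(p ∧ q) ∧ q) → ~q = min(1, 1 − 0.265 + 0.243) = min(1, 0.978) = 0.978
~~(1 → r) ∧ (~(~(p ∧ q) ∧ q) → ~q) = min(0.710, 0.978) = 0.710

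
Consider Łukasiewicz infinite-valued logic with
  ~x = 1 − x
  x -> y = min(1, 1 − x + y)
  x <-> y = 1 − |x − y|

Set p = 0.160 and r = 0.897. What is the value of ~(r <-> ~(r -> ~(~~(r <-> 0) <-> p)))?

r <-> 0 = 1 − |0.897 − 0.000| = 1 − 0.897 = 0.103
~(r <-> 0) = 1 − 0.103 = 0.897
~~(r <-> 0) = 1 − 0.897 = 0.103
~~(r <-> 0) <-> p = 1 − |0.103 − 0.160| = 1 − 0.057 = 0.943
~(~~(r <-> 0) <-> p) = 1 − 0.943 = 0.057
r -> ~(~~(r <-> 0) <-> p) = min(1, 1 − 0.897 + 0.057) = min(1, 0.160) = 0.160
~(r -> ~(~~(r <-> 0) <-> p)) = 1 − 0.160 = 0.840
r <-> ~(r -> ~(~~(r <-> 0) <-> p)) = 1 − |0.897 − 0.840| = 1 − 0.057 = 0.943
~(r <-> ~(r -> ~(~~(r <-> 0) <-> p))) = 1 − 0.943 = 0.057

0.057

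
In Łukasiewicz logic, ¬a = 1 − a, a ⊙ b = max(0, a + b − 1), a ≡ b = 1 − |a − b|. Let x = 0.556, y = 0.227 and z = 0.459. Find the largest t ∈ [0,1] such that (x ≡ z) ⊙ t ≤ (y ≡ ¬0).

x ≡ z = 1 − |0.556 − 0.459| = 1 − 0.097 = 0.903
So the left factor is x ≡ z = 0.903.
¬0 = 1 − 0.000 = 1.000
y ≡ ¬0 = 1 − |0.227 − 1.000| = 1 − 0.773 = 0.227
So the right-hand bound is y ≡ ¬0 = 0.227.
The residuum of the Łukasiewicz t-norm gives the supremum: min(1, 1 − 0.903 + 0.227).
1 − 0.903 + 0.227 = 0.324, so t = min(1, 0.324) = 0.324.
Check: 0.903 ⊙ 0.324 = max(0, 0.227) = 0.227 ≤ 0.227.

0.324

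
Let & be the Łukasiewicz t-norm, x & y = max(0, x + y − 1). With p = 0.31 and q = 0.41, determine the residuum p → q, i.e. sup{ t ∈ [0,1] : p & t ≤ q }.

The residuum of the Łukasiewicz t-norm gives the supremum: min(1, 1 − 0.31 + 0.41).
1 − 0.31 + 0.41 = 1.10, so t = min(1, 1.10) = 1.00.
Check: 0.31 & 1.00 = max(0, 0.31) = 0.31 ≤ 0.41.

1.00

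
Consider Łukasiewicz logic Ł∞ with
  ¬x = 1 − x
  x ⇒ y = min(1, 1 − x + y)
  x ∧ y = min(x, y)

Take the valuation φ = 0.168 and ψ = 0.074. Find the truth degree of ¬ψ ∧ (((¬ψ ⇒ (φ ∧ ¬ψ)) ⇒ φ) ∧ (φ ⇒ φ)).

¬ψ = 1 − 0.074 = 0.926
φ ∧ ¬ψ = min(0.168, 0.926) = 0.168
¬ψ ⇒ (φ ∧ ¬ψ) = min(1, 1 − 0.926 + 0.168) = min(1, 0.242) = 0.242
(¬ψ ⇒ (φ ∧ ¬ψ)) ⇒ φ = min(1, 1 − 0.242 + 0.168) = min(1, 0.926) = 0.926
φ ⇒ φ = min(1, 1 − 0.168 + 0.168) = min(1, 1.000) = 1.000
((¬ψ ⇒ (φ ∧ ¬ψ)) ⇒ φ) ∧ (φ ⇒ φ) = min(0.926, 1.000) = 0.926
¬ψ ∧ (((¬ψ ⇒ (φ ∧ ¬ψ)) ⇒ φ) ∧ (φ ⇒ φ)) = min(0.926, 0.926) = 0.926

0.926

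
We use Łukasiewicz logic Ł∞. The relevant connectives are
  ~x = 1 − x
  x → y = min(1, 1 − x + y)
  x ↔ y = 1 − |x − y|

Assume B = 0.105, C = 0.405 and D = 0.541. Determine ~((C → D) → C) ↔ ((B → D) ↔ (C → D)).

0.595

C → D = min(1, 1 − 0.405 + 0.541) = min(1, 1.136) = 1.000
(C → D) → C = min(1, 1 − 1.000 + 0.405) = min(1, 0.405) = 0.405
~((C → D) → C) = 1 − 0.405 = 0.595
B → D = min(1, 1 − 0.105 + 0.541) = min(1, 1.436) = 1.000
(B → D) ↔ (C → D) = 1 − |1.000 − 1.000| = 1 − 0.000 = 1.000
~((C → D) → C) ↔ ((B → D) ↔ (C → D)) = 1 − |0.595 − 1.000| = 1 − 0.405 = 0.595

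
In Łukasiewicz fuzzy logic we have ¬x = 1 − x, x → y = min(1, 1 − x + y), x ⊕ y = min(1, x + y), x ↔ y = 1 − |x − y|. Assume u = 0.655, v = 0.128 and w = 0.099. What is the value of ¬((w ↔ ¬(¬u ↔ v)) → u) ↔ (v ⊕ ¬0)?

0.227

¬u = 1 − 0.655 = 0.345
¬u ↔ v = 1 − |0.345 − 0.128| = 1 − 0.217 = 0.783
¬(¬u ↔ v) = 1 − 0.783 = 0.217
w ↔ ¬(¬u ↔ v) = 1 − |0.099 − 0.217| = 1 − 0.118 = 0.882
(w ↔ ¬(¬u ↔ v)) → u = min(1, 1 − 0.882 + 0.655) = min(1, 0.773) = 0.773
¬((w ↔ ¬(¬u ↔ v)) → u) = 1 − 0.773 = 0.227
¬0 = 1 − 0.000 = 1.000
v ⊕ ¬0 = min(1, 0.128 + 1.000) = min(1, 1.128) = 1.000
¬((w ↔ ¬(¬u ↔ v)) → u) ↔ (v ⊕ ¬0) = 1 − |0.227 − 1.000| = 1 − 0.773 = 0.227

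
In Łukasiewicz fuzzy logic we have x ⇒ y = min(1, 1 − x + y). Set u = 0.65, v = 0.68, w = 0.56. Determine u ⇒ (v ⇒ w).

v ⇒ w = min(1, 1 − 0.68 + 0.56) = min(1, 0.88) = 0.88
u ⇒ (v ⇒ w) = min(1, 1 − 0.65 + 0.88) = min(1, 1.23) = 1.00

1.00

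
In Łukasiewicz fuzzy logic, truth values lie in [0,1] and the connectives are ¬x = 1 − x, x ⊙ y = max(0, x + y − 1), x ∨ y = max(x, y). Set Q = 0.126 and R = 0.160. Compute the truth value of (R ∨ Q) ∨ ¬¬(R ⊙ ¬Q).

0.160

R ∨ Q = max(0.160, 0.126) = 0.160
¬Q = 1 − 0.126 = 0.874
R ⊙ ¬Q = max(0, 0.160 + 0.874 − 1) = max(0, 0.034) = 0.034
¬(R ⊙ ¬Q) = 1 − 0.034 = 0.966
¬¬(R ⊙ ¬Q) = 1 − 0.966 = 0.034
(R ∨ Q) ∨ ¬¬(R ⊙ ¬Q) = max(0.160, 0.034) = 0.160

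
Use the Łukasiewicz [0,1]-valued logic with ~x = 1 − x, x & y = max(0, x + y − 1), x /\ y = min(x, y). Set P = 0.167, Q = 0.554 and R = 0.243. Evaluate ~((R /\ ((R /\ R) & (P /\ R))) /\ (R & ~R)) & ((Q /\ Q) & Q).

R /\ R = min(0.243, 0.243) = 0.243
P /\ R = min(0.167, 0.243) = 0.167
(R /\ R) & (P /\ R) = max(0, 0.243 + 0.167 − 1) = max(0, -0.590) = 0.000
R /\ ((R /\ R) & (P /\ R)) = min(0.243, 0.000) = 0.000
~R = 1 − 0.243 = 0.757
R & ~R = max(0, 0.243 + 0.757 − 1) = max(0, 0.000) = 0.000
(R /\ ((R /\ R) & (P /\ R))) /\ (R & ~R) = min(0.000, 0.000) = 0.000
~((R /\ ((R /\ R) & (P /\ R))) /\ (R & ~R)) = 1 − 0.000 = 1.000
Q /\ Q = min(0.554, 0.554) = 0.554
(Q /\ Q) & Q = max(0, 0.554 + 0.554 − 1) = max(0, 0.108) = 0.108
~((R /\ ((R /\ R) & (P /\ R))) /\ (R & ~R)) & ((Q /\ Q) & Q) = max(0, 1.000 + 0.108 − 1) = max(0, 0.108) = 0.108

0.108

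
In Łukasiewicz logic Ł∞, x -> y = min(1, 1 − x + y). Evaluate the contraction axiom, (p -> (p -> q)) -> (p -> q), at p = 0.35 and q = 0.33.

0.98

p -> q = min(1, 1 − 0.35 + 0.33) = min(1, 0.98) = 0.98
p -> (p -> q) = min(1, 1 − 0.35 + 0.98) = min(1, 1.63) = 1.00
(p -> (p -> q)) -> (p -> q) = min(1, 1 − 1.00 + 0.98) = min(1, 0.98) = 0.98
(The value 0.98 < 1 shows this instance is not satisfied; fails in Ł∞ (the t-norm is not idempotent).)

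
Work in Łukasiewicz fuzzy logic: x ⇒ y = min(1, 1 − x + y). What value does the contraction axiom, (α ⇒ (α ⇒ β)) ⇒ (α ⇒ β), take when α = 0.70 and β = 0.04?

α ⇒ β = min(1, 1 − 0.70 + 0.04) = min(1, 0.34) = 0.34
α ⇒ (α ⇒ β) = min(1, 1 − 0.70 + 0.34) = min(1, 0.64) = 0.64
(α ⇒ (α ⇒ β)) ⇒ (α ⇒ β) = min(1, 1 − 0.64 + 0.34) = min(1, 0.70) = 0.70
(The value 0.70 < 1 shows this instance is not satisfied; fails in Ł∞ (the t-norm is not idempotent).)

0.70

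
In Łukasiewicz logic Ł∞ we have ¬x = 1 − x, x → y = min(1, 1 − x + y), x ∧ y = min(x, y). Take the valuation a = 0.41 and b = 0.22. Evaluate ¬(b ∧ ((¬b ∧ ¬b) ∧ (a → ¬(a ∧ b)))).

¬b = 1 − 0.22 = 0.78
¬b ∧ ¬b = min(0.78, 0.78) = 0.78
a ∧ b = min(0.41, 0.22) = 0.22
¬(a ∧ b) = 1 − 0.22 = 0.78
a → ¬(a ∧ b) = min(1, 1 − 0.41 + 0.78) = min(1, 1.37) = 1.00
(¬b ∧ ¬b) ∧ (a → ¬(a ∧ b)) = min(0.78, 1.00) = 0.78
b ∧ ((¬b ∧ ¬b) ∧ (a → ¬(a ∧ b))) = min(0.22, 0.78) = 0.22
¬(b ∧ ((¬b ∧ ¬b) ∧ (a → ¬(a ∧ b)))) = 1 − 0.22 = 0.78

0.78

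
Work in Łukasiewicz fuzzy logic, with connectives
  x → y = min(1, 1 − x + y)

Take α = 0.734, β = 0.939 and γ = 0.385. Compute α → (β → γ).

0.712

β → γ = min(1, 1 − 0.939 + 0.385) = min(1, 0.446) = 0.446
α → (β → γ) = min(1, 1 − 0.734 + 0.446) = min(1, 0.712) = 0.712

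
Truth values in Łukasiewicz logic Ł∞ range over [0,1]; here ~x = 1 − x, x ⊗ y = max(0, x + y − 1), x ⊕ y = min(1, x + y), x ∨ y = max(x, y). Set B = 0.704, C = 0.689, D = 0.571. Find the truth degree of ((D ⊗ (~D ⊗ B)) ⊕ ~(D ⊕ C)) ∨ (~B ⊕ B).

1.000

~D = 1 − 0.571 = 0.429
~D ⊗ B = max(0, 0.429 + 0.704 − 1) = max(0, 0.133) = 0.133
D ⊗ (~D ⊗ B) = max(0, 0.571 + 0.133 − 1) = max(0, -0.296) = 0.000
D ⊕ C = min(1, 0.571 + 0.689) = min(1, 1.260) = 1.000
~(D ⊕ C) = 1 − 1.000 = 0.000
(D ⊗ (~D ⊗ B)) ⊕ ~(D ⊕ C) = min(1, 0.000 + 0.000) = min(1, 0.000) = 0.000
~B = 1 − 0.704 = 0.296
~B ⊕ B = min(1, 0.296 + 0.704) = min(1, 1.000) = 1.000
((D ⊗ (~D ⊗ B)) ⊕ ~(D ⊕ C)) ∨ (~B ⊕ B) = max(0.000, 1.000) = 1.000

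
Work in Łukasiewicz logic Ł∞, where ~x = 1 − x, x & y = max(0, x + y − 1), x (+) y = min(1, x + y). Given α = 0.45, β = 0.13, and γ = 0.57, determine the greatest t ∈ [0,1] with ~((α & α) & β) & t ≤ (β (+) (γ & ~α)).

α & α = max(0, 0.45 + 0.45 − 1) = max(0, -0.10) = 0.00
(α & α) & β = max(0, 0.00 + 0.13 − 1) = max(0, -0.87) = 0.00
~((α & α) & β) = 1 − 0.00 = 1.00
So the left factor is ~((α & α) & β) = 1.00.
~α = 1 − 0.45 = 0.55
γ & ~α = max(0, 0.57 + 0.55 − 1) = max(0, 0.12) = 0.12
β (+) (γ & ~α) = min(1, 0.13 + 0.12) = min(1, 0.25) = 0.25
So the right-hand bound is β (+) (γ & ~α) = 0.25.
The residuum of the Łukasiewicz t-norm gives the supremum: min(1, 1 − 1.00 + 0.25).
1 − 1.00 + 0.25 = 0.25, so t = min(1, 0.25) = 0.25.
Check: 1.00 & 0.25 = max(0, 0.25) = 0.25 ≤ 0.25.

0.25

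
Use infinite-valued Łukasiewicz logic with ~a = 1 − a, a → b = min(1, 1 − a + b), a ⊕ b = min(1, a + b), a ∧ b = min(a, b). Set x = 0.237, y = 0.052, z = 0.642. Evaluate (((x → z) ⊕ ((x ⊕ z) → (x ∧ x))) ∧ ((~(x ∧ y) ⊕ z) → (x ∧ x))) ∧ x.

0.237

x → z = min(1, 1 − 0.237 + 0.642) = min(1, 1.405) = 1.000
x ⊕ z = min(1, 0.237 + 0.642) = min(1, 0.879) = 0.879
x ∧ x = min(0.237, 0.237) = 0.237
(x ⊕ z) → (x ∧ x) = min(1, 1 − 0.879 + 0.237) = min(1, 0.358) = 0.358
(x → z) ⊕ ((x ⊕ z) → (x ∧ x)) = min(1, 1.000 + 0.358) = min(1, 1.358) = 1.000
x ∧ y = min(0.237, 0.052) = 0.052
~(x ∧ y) = 1 − 0.052 = 0.948
~(x ∧ y) ⊕ z = min(1, 0.948 + 0.642) = min(1, 1.590) = 1.000
(~(x ∧ y) ⊕ z) → (x ∧ x) = min(1, 1 − 1.000 + 0.237) = min(1, 0.237) = 0.237
((x → z) ⊕ ((x ⊕ z) → (x ∧ x))) ∧ ((~(x ∧ y) ⊕ z) → (x ∧ x)) = min(1.000, 0.237) = 0.237
(((x → z) ⊕ ((x ⊕ z) → (x ∧ x))) ∧ ((~(x ∧ y) ⊕ z) → (x ∧ x))) ∧ x = min(0.237, 0.237) = 0.237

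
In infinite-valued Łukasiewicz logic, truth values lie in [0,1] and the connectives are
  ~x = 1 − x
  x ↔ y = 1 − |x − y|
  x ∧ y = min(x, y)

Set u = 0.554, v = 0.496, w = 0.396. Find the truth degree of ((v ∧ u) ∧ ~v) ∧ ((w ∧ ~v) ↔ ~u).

v ∧ u = min(0.496, 0.554) = 0.496
~v = 1 − 0.496 = 0.504
(v ∧ u) ∧ ~v = min(0.496, 0.504) = 0.496
w ∧ ~v = min(0.396, 0.504) = 0.396
~u = 1 − 0.554 = 0.446
(w ∧ ~v) ↔ ~u = 1 − |0.396 − 0.446| = 1 − 0.050 = 0.950
((v ∧ u) ∧ ~v) ∧ ((w ∧ ~v) ↔ ~u) = min(0.496, 0.950) = 0.496

0.496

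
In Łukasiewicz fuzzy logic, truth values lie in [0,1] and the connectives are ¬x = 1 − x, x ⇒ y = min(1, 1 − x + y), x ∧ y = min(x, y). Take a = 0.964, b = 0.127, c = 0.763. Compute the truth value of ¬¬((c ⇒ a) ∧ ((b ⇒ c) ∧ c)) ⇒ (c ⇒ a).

1.000

c ⇒ a = min(1, 1 − 0.763 + 0.964) = min(1, 1.201) = 1.000
b ⇒ c = min(1, 1 − 0.127 + 0.763) = min(1, 1.636) = 1.000
(b ⇒ c) ∧ c = min(1.000, 0.763) = 0.763
(c ⇒ a) ∧ ((b ⇒ c) ∧ c) = min(1.000, 0.763) = 0.763
¬((c ⇒ a) ∧ ((b ⇒ c) ∧ c)) = 1 − 0.763 = 0.237
¬¬((c ⇒ a) ∧ ((b ⇒ c) ∧ c)) = 1 − 0.237 = 0.763
¬¬((c ⇒ a) ∧ ((b ⇒ c) ∧ c)) ⇒ (c ⇒ a) = min(1, 1 − 0.763 + 1.000) = min(1, 1.237) = 1.000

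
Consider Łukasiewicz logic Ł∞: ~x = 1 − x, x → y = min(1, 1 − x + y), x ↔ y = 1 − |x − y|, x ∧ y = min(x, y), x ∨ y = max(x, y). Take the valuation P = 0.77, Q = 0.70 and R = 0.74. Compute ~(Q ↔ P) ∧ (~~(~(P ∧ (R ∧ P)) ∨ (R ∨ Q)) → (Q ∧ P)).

Q ↔ P = 1 − |0.70 − 0.77| = 1 − 0.07 = 0.93
~(Q ↔ P) = 1 − 0.93 = 0.07
R ∧ P = min(0.74, 0.77) = 0.74
P ∧ (R ∧ P) = min(0.77, 0.74) = 0.74
~(P ∧ (R ∧ P)) = 1 − 0.74 = 0.26
R ∨ Q = max(0.74, 0.70) = 0.74
~(P ∧ (R ∧ P)) ∨ (R ∨ Q) = max(0.26, 0.74) = 0.74
~(~(P ∧ (R ∧ P)) ∨ (R ∨ Q)) = 1 − 0.74 = 0.26
~~(~(P ∧ (R ∧ P)) ∨ (R ∨ Q)) = 1 − 0.26 = 0.74
Q ∧ P = min(0.70, 0.77) = 0.70
~~(~(P ∧ (R ∧ P)) ∨ (R ∨ Q)) → (Q ∧ P) = min(1, 1 − 0.74 + 0.70) = min(1, 0.96) = 0.96
~(Q ↔ P) ∧ (~~(~(P ∧ (R ∧ P)) ∨ (R ∨ Q)) → (Q ∧ P)) = min(0.07, 0.96) = 0.07

0.07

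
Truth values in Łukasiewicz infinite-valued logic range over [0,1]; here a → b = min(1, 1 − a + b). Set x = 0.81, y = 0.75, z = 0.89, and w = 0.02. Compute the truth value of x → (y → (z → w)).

0.57

z → w = min(1, 1 − 0.89 + 0.02) = min(1, 0.13) = 0.13
y → (z → w) = min(1, 1 − 0.75 + 0.13) = min(1, 0.38) = 0.38
x → (y → (z → w)) = min(1, 1 − 0.81 + 0.38) = min(1, 0.57) = 0.57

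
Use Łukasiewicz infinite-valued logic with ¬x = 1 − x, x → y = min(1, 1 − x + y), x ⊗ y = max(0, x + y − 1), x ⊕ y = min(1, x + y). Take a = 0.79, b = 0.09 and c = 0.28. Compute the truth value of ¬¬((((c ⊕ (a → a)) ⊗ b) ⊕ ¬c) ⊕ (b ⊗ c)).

a → a = min(1, 1 − 0.79 + 0.79) = min(1, 1.00) = 1.00
c ⊕ (a → a) = min(1, 0.28 + 1.00) = min(1, 1.28) = 1.00
(c ⊕ (a → a)) ⊗ b = max(0, 1.00 + 0.09 − 1) = max(0, 0.09) = 0.09
¬c = 1 − 0.28 = 0.72
((c ⊕ (a → a)) ⊗ b) ⊕ ¬c = min(1, 0.09 + 0.72) = min(1, 0.81) = 0.81
b ⊗ c = max(0, 0.09 + 0.28 − 1) = max(0, -0.63) = 0.00
(((c ⊕ (a → a)) ⊗ b) ⊕ ¬c) ⊕ (b ⊗ c) = min(1, 0.81 + 0.00) = min(1, 0.81) = 0.81
¬((((c ⊕ (a → a)) ⊗ b) ⊕ ¬c) ⊕ (b ⊗ c)) = 1 − 0.81 = 0.19
¬¬((((c ⊕ (a → a)) ⊗ b) ⊕ ¬c) ⊕ (b ⊗ c)) = 1 − 0.19 = 0.81

0.81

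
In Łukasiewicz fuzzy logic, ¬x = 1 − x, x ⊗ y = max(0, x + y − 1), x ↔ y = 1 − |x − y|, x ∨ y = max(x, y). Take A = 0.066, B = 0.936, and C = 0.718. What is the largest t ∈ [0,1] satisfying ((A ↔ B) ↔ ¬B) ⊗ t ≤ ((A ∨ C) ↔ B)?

0.848

A ↔ B = 1 − |0.066 − 0.936| = 1 − 0.870 = 0.130
¬B = 1 − 0.936 = 0.064
(A ↔ B) ↔ ¬B = 1 − |0.130 − 0.064| = 1 − 0.066 = 0.934
So the left factor is (A ↔ B) ↔ ¬B = 0.934.
A ∨ C = max(0.066, 0.718) = 0.718
(A ∨ C) ↔ B = 1 − |0.718 − 0.936| = 1 − 0.218 = 0.782
So the right-hand bound is (A ∨ C) ↔ B = 0.782.
The residuum of the Łukasiewicz t-norm gives the supremum: min(1, 1 − 0.934 + 0.782).
1 − 0.934 + 0.782 = 0.848, so t = min(1, 0.848) = 0.848.
Check: 0.934 ⊗ 0.848 = max(0, 0.782) = 0.782 ≤ 0.782.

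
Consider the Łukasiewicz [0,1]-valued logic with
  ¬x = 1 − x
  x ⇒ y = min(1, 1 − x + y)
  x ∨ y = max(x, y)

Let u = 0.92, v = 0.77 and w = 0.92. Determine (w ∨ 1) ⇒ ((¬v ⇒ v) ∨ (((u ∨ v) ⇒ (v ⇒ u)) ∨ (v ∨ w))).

w ∨ 1 = max(0.92, 1.00) = 1.00
¬v = 1 − 0.77 = 0.23
¬v ⇒ v = min(1, 1 − 0.23 + 0.77) = min(1, 1.54) = 1.00
u ∨ v = max(0.92, 0.77) = 0.92
v ⇒ u = min(1, 1 − 0.77 + 0.92) = min(1, 1.15) = 1.00
(u ∨ v) ⇒ (v ⇒ u) = min(1, 1 − 0.92 + 1.00) = min(1, 1.08) = 1.00
v ∨ w = max(0.77, 0.92) = 0.92
((u ∨ v) ⇒ (v ⇒ u)) ∨ (v ∨ w) = max(1.00, 0.92) = 1.00
(¬v ⇒ v) ∨ (((u ∨ v) ⇒ (v ⇒ u)) ∨ (v ∨ w)) = max(1.00, 1.00) = 1.00
(w ∨ 1) ⇒ ((¬v ⇒ v) ∨ (((u ∨ v) ⇒ (v ⇒ u)) ∨ (v ∨ w))) = min(1, 1 − 1.00 + 1.00) = min(1, 1.00) = 1.00

1.00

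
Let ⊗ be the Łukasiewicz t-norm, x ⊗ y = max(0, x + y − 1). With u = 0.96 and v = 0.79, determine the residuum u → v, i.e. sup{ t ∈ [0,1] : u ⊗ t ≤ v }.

0.83

The residuum of the Łukasiewicz t-norm gives the supremum: min(1, 1 − 0.96 + 0.79).
1 − 0.96 + 0.79 = 0.83, so t = min(1, 0.83) = 0.83.
Check: 0.96 ⊗ 0.83 = max(0, 0.79) = 0.79 ≤ 0.79.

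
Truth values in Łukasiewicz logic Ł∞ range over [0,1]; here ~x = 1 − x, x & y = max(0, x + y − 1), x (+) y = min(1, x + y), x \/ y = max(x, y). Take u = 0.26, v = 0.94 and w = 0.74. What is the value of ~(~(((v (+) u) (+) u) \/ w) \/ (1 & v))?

0.06

v (+) u = min(1, 0.94 + 0.26) = min(1, 1.20) = 1.00
(v (+) u) (+) u = min(1, 1.00 + 0.26) = min(1, 1.26) = 1.00
((v (+) u) (+) u) \/ w = max(1.00, 0.74) = 1.00
~(((v (+) u) (+) u) \/ w) = 1 − 1.00 = 0.00
1 & v = max(0, 1.00 + 0.94 − 1) = max(0, 0.94) = 0.94
~(((v (+) u) (+) u) \/ w) \/ (1 & v) = max(0.00, 0.94) = 0.94
~(~(((v (+) u) (+) u) \/ w) \/ (1 & v)) = 1 − 0.94 = 0.06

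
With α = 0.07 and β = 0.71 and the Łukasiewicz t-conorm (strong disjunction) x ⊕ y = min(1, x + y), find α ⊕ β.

α ⊕ β = min(1, 0.07 + 0.71) = min(1, 0.78) = 0.78
For comparison, the Gödel t-conorm max(x, y) would give 0.71.

0.78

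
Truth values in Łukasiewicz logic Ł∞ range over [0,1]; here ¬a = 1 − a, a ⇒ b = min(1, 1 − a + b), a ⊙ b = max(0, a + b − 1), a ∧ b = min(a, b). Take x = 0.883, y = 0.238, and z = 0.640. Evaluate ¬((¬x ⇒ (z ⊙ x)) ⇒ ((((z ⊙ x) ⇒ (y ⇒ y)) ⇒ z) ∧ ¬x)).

¬x = 1 − 0.883 = 0.117
z ⊙ x = max(0, 0.640 + 0.883 − 1) = max(0, 0.523) = 0.523
¬x ⇒ (z ⊙ x) = min(1, 1 − 0.117 + 0.523) = min(1, 1.406) = 1.000
y ⇒ y = min(1, 1 − 0.238 + 0.238) = min(1, 1.000) = 1.000
(z ⊙ x) ⇒ (y ⇒ y) = min(1, 1 − 0.523 + 1.000) = min(1, 1.477) = 1.000
((z ⊙ x) ⇒ (y ⇒ y)) ⇒ z = min(1, 1 − 1.000 + 0.640) = min(1, 0.640) = 0.640
(((z ⊙ x) ⇒ (y ⇒ y)) ⇒ z) ∧ ¬x = min(0.640, 0.117) = 0.117
(¬x ⇒ (z ⊙ x)) ⇒ ((((z ⊙ x) ⇒ (y ⇒ y)) ⇒ z) ∧ ¬x) = min(1, 1 − 1.000 + 0.117) = min(1, 0.117) = 0.117
¬((¬x ⇒ (z ⊙ x)) ⇒ ((((z ⊙ x) ⇒ (y ⇒ y)) ⇒ z) ∧ ¬x)) = 1 − 0.117 = 0.883

0.883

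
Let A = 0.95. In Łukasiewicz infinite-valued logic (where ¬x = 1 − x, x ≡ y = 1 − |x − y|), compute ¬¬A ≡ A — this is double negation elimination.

1.00

¬A = 1 − 0.95 = 0.05
¬¬A = 1 − 0.05 = 0.95
¬¬A ≡ A = 1 − |0.95 − 0.95| = 1 − 0.00 = 1.00
(As expected: always 1 in Ł∞ since negation is involutive.)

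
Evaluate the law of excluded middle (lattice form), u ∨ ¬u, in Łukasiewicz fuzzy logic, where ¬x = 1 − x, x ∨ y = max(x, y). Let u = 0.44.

¬u = 1 − 0.44 = 0.56
u ∨ ¬u = max(0.44, 0.56) = 0.56
(The value 0.56 < 1 shows this instance is not satisfied; not a Ł∞-tautology — its value is max(a, 1−a).)

0.56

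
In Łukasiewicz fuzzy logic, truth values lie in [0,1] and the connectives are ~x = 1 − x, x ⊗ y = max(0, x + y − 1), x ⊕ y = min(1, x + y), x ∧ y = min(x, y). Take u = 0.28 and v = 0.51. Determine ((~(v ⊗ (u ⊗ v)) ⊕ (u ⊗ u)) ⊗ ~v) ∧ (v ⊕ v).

u ⊗ v = max(0, 0.28 + 0.51 − 1) = max(0, -0.21) = 0.00
v ⊗ (u ⊗ v) = max(0, 0.51 + 0.00 − 1) = max(0, -0.49) = 0.00
~(v ⊗ (u ⊗ v)) = 1 − 0.00 = 1.00
u ⊗ u = max(0, 0.28 + 0.28 − 1) = max(0, -0.44) = 0.00
~(v ⊗ (u ⊗ v)) ⊕ (u ⊗ u) = min(1, 1.00 + 0.00) = min(1, 1.00) = 1.00
~v = 1 − 0.51 = 0.49
(~(v ⊗ (u ⊗ v)) ⊕ (u ⊗ u)) ⊗ ~v = max(0, 1.00 + 0.49 − 1) = max(0, 0.49) = 0.49
v ⊕ v = min(1, 0.51 + 0.51) = min(1, 1.02) = 1.00
((~(v ⊗ (u ⊗ v)) ⊕ (u ⊗ u)) ⊗ ~v) ∧ (v ⊕ v) = min(0.49, 1.00) = 0.49

0.49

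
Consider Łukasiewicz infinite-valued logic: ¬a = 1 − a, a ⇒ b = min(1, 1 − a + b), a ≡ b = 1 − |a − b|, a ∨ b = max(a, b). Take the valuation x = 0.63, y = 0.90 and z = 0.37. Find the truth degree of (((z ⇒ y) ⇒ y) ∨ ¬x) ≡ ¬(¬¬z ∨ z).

0.73

z ⇒ y = min(1, 1 − 0.37 + 0.90) = min(1, 1.53) = 1.00
(z ⇒ y) ⇒ y = min(1, 1 − 1.00 + 0.90) = min(1, 0.90) = 0.90
¬x = 1 − 0.63 = 0.37
((z ⇒ y) ⇒ y) ∨ ¬x = max(0.90, 0.37) = 0.90
¬z = 1 − 0.37 = 0.63
¬¬z = 1 − 0.63 = 0.37
¬¬z ∨ z = max(0.37, 0.37) = 0.37
¬(¬¬z ∨ z) = 1 − 0.37 = 0.63
(((z ⇒ y) ⇒ y) ∨ ¬x) ≡ ¬(¬¬z ∨ z) = 1 − |0.90 − 0.63| = 1 − 0.27 = 0.73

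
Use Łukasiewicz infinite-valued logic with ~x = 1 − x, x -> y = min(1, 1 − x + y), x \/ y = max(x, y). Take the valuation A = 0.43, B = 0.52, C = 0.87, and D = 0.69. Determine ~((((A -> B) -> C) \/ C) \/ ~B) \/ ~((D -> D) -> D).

A -> B = min(1, 1 − 0.43 + 0.52) = min(1, 1.09) = 1.00
(A -> B) -> C = min(1, 1 − 1.00 + 0.87) = min(1, 0.87) = 0.87
((A -> B) -> C) \/ C = max(0.87, 0.87) = 0.87
~B = 1 − 0.52 = 0.48
(((A -> B) -> C) \/ C) \/ ~B = max(0.87, 0.48) = 0.87
~((((A -> B) -> C) \/ C) \/ ~B) = 1 − 0.87 = 0.13
D -> D = min(1, 1 − 0.69 + 0.69) = min(1, 1.00) = 1.00
(D -> D) -> D = min(1, 1 − 1.00 + 0.69) = min(1, 0.69) = 0.69
~((D -> D) -> D) = 1 − 0.69 = 0.31
~((((A -> B) -> C) \/ C) \/ ~B) \/ ~((D -> D) -> D) = max(0.13, 0.31) = 0.31

0.31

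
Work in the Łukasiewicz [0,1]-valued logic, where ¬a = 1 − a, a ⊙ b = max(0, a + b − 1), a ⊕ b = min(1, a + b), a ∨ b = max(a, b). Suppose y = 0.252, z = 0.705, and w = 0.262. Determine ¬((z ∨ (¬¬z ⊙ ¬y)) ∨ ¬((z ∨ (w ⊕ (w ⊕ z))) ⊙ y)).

0.252

¬z = 1 − 0.705 = 0.295
¬¬z = 1 − 0.295 = 0.705
¬y = 1 − 0.252 = 0.748
¬¬z ⊙ ¬y = max(0, 0.705 + 0.748 − 1) = max(0, 0.453) = 0.453
z ∨ (¬¬z ⊙ ¬y) = max(0.705, 0.453) = 0.705
w ⊕ z = min(1, 0.262 + 0.705) = min(1, 0.967) = 0.967
w ⊕ (w ⊕ z) = min(1, 0.262 + 0.967) = min(1, 1.229) = 1.000
z ∨ (w ⊕ (w ⊕ z)) = max(0.705, 1.000) = 1.000
(z ∨ (w ⊕ (w ⊕ z))) ⊙ y = max(0, 1.000 + 0.252 − 1) = max(0, 0.252) = 0.252
¬((z ∨ (w ⊕ (w ⊕ z))) ⊙ y) = 1 − 0.252 = 0.748
(z ∨ (¬¬z ⊙ ¬y)) ∨ ¬((z ∨ (w ⊕ (w ⊕ z))) ⊙ y) = max(0.705, 0.748) = 0.748
¬((z ∨ (¬¬z ⊙ ¬y)) ∨ ¬((z ∨ (w ⊕ (w ⊕ z))) ⊙ y)) = 1 − 0.748 = 0.252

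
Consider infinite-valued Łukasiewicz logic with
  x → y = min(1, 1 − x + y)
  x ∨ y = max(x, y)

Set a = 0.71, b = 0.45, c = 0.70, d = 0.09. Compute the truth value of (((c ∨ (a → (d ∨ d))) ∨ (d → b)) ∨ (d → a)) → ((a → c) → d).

0.10

d ∨ d = max(0.09, 0.09) = 0.09
a → (d ∨ d) = min(1, 1 − 0.71 + 0.09) = min(1, 0.38) = 0.38
c ∨ (a → (d ∨ d)) = max(0.70, 0.38) = 0.70
d → b = min(1, 1 − 0.09 + 0.45) = min(1, 1.36) = 1.00
(c ∨ (a → (d ∨ d))) ∨ (d → b) = max(0.70, 1.00) = 1.00
d → a = min(1, 1 − 0.09 + 0.71) = min(1, 1.62) = 1.00
((c ∨ (a → (d ∨ d))) ∨ (d → b)) ∨ (d → a) = max(1.00, 1.00) = 1.00
a → c = min(1, 1 − 0.71 + 0.70) = min(1, 0.99) = 0.99
(a → c) → d = min(1, 1 − 0.99 + 0.09) = min(1, 0.10) = 0.10
(((c ∨ (a → (d ∨ d))) ∨ (d → b)) ∨ (d → a)) → ((a → c) → d) = min(1, 1 − 1.00 + 0.10) = min(1, 0.10) = 0.10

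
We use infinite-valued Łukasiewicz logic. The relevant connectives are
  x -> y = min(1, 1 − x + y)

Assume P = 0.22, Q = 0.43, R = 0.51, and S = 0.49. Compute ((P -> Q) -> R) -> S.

0.98

P -> Q = min(1, 1 − 0.22 + 0.43) = min(1, 1.21) = 1.00
(P -> Q) -> R = min(1, 1 − 1.00 + 0.51) = min(1, 0.51) = 0.51
((P -> Q) -> R) -> S = min(1, 1 − 0.51 + 0.49) = min(1, 0.98) = 0.98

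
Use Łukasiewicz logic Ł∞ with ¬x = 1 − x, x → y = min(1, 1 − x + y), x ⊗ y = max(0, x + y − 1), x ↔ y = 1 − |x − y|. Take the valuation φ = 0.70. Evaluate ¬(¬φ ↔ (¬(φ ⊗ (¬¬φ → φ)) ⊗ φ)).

0.30

¬φ = 1 − 0.70 = 0.30
¬¬φ = 1 − 0.30 = 0.70
¬¬φ → φ = min(1, 1 − 0.70 + 0.70) = min(1, 1.00) = 1.00
φ ⊗ (¬¬φ → φ) = max(0, 0.70 + 1.00 − 1) = max(0, 0.70) = 0.70
¬(φ ⊗ (¬¬φ → φ)) = 1 − 0.70 = 0.30
¬(φ ⊗ (¬¬φ → φ)) ⊗ φ = max(0, 0.30 + 0.70 − 1) = max(0, 0.00) = 0.00
¬φ ↔ (¬(φ ⊗ (¬¬φ → φ)) ⊗ φ) = 1 − |0.30 − 0.00| = 1 − 0.30 = 0.70
¬(¬φ ↔ (¬(φ ⊗ (¬¬φ → φ)) ⊗ φ)) = 1 − 0.70 = 0.30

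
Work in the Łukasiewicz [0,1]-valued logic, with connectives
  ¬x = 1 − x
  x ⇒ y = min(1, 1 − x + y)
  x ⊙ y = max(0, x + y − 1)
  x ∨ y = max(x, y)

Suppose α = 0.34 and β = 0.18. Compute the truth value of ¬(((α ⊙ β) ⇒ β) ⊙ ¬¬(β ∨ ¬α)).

0.34

α ⊙ β = max(0, 0.34 + 0.18 − 1) = max(0, -0.48) = 0.00
(α ⊙ β) ⇒ β = min(1, 1 − 0.00 + 0.18) = min(1, 1.18) = 1.00
¬α = 1 − 0.34 = 0.66
β ∨ ¬α = max(0.18, 0.66) = 0.66
¬(β ∨ ¬α) = 1 − 0.66 = 0.34
¬¬(β ∨ ¬α) = 1 − 0.34 = 0.66
((α ⊙ β) ⇒ β) ⊙ ¬¬(β ∨ ¬α) = max(0, 1.00 + 0.66 − 1) = max(0, 0.66) = 0.66
¬(((α ⊙ β) ⇒ β) ⊙ ¬¬(β ∨ ¬α)) = 1 − 0.66 = 0.34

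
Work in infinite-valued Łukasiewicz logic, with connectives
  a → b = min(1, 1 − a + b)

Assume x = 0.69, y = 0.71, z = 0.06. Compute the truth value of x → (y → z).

0.66

y → z = min(1, 1 − 0.71 + 0.06) = min(1, 0.35) = 0.35
x → (y → z) = min(1, 1 − 0.69 + 0.35) = min(1, 0.66) = 0.66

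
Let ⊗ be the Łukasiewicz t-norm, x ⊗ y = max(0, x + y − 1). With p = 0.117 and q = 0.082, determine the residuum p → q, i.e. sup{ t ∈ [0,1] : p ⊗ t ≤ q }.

0.965

The residuum of the Łukasiewicz t-norm gives the supremum: min(1, 1 − 0.117 + 0.082).
1 − 0.117 + 0.082 = 0.965, so t = min(1, 0.965) = 0.965.
Check: 0.117 ⊗ 0.965 = max(0, 0.082) = 0.082 ≤ 0.082.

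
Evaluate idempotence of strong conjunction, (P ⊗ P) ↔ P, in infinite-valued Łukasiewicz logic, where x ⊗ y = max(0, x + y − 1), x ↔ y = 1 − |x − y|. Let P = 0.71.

P ⊗ P = max(0, 0.71 + 0.71 − 1) = max(0, 0.42) = 0.42
(P ⊗ P) ↔ P = 1 − |0.42 − 0.71| = 1 − 0.29 = 0.71
(The value 0.71 < 1 shows this instance is not satisfied; fails in Ł∞ since a ⊗ a = max(0, 2a−1) ≠ a in general.)

0.71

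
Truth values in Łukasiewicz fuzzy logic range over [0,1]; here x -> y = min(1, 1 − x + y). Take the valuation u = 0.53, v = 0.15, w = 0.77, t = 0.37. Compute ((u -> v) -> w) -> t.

u -> v = min(1, 1 − 0.53 + 0.15) = min(1, 0.62) = 0.62
(u -> v) -> w = min(1, 1 − 0.62 + 0.77) = min(1, 1.15) = 1.00
((u -> v) -> w) -> t = min(1, 1 − 1.00 + 0.37) = min(1, 0.37) = 0.37

0.37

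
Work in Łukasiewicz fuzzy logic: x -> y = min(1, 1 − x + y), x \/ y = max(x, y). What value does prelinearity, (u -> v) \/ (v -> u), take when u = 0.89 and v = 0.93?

1.00

u -> v = min(1, 1 − 0.89 + 0.93) = min(1, 1.04) = 1.00
v -> u = min(1, 1 − 0.93 + 0.89) = min(1, 0.96) = 0.96
(u -> v) \/ (v -> u) = max(1.00, 0.96) = 1.00
(As expected: a Ł∞-tautology — holds in every MV-chain.)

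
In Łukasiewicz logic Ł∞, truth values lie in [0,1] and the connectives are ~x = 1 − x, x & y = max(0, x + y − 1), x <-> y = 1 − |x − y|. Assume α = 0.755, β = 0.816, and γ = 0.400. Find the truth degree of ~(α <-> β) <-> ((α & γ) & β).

0.939

α <-> β = 1 − |0.755 − 0.816| = 1 − 0.061 = 0.939
~(α <-> β) = 1 − 0.939 = 0.061
α & γ = max(0, 0.755 + 0.400 − 1) = max(0, 0.155) = 0.155
(α & γ) & β = max(0, 0.155 + 0.816 − 1) = max(0, -0.029) = 0.000
~(α <-> β) <-> ((α & γ) & β) = 1 − |0.061 − 0.000| = 1 − 0.061 = 0.939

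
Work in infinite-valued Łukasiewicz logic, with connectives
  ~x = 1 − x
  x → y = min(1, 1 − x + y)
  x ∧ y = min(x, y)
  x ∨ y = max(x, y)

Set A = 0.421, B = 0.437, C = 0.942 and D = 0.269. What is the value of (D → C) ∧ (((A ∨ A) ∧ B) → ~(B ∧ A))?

1.000

D → C = min(1, 1 − 0.269 + 0.942) = min(1, 1.673) = 1.000
A ∨ A = max(0.421, 0.421) = 0.421
(A ∨ A) ∧ B = min(0.421, 0.437) = 0.421
B ∧ A = min(0.437, 0.421) = 0.421
~(B ∧ A) = 1 − 0.421 = 0.579
((A ∨ A) ∧ B) → ~(B ∧ A) = min(1, 1 − 0.421 + 0.579) = min(1, 1.158) = 1.000
(D → C) ∧ (((A ∨ A) ∧ B) → ~(B ∧ A)) = min(1.000, 1.000) = 1.000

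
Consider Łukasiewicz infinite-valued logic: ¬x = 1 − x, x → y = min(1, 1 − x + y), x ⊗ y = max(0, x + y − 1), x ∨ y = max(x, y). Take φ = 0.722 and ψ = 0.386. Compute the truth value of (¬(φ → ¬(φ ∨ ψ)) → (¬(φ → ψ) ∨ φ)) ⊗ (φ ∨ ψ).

φ ∨ ψ = max(0.722, 0.386) = 0.722
¬(φ ∨ ψ) = 1 − 0.722 = 0.278
φ → ¬(φ ∨ ψ) = min(1, 1 − 0.722 + 0.278) = min(1, 0.556) = 0.556
¬(φ → ¬(φ ∨ ψ)) = 1 − 0.556 = 0.444
φ → ψ = min(1, 1 − 0.722 + 0.386) = min(1, 0.664) = 0.664
¬(φ → ψ) = 1 − 0.664 = 0.336
¬(φ → ψ) ∨ φ = max(0.336, 0.722) = 0.722
¬(φ → ¬(φ ∨ ψ)) → (¬(φ → ψ) ∨ φ) = min(1, 1 − 0.444 + 0.722) = min(1, 1.278) = 1.000
(¬(φ → ¬(φ ∨ ψ)) → (¬(φ → ψ) ∨ φ)) ⊗ (φ ∨ ψ) = max(0, 1.000 + 0.722 − 1) = max(0, 0.722) = 0.722

0.722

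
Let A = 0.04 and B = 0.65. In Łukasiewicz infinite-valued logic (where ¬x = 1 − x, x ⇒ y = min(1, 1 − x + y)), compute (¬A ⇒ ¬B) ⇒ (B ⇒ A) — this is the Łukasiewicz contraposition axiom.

1.00

¬A = 1 − 0.04 = 0.96
¬B = 1 − 0.65 = 0.35
¬A ⇒ ¬B = min(1, 1 − 0.96 + 0.35) = min(1, 0.39) = 0.39
B ⇒ A = min(1, 1 − 0.65 + 0.04) = min(1, 0.39) = 0.39
(¬A ⇒ ¬B) ⇒ (B ⇒ A) = min(1, 1 − 0.39 + 0.39) = min(1, 1.00) = 1.00
(As expected: an axiom of Ł∞, always 1.)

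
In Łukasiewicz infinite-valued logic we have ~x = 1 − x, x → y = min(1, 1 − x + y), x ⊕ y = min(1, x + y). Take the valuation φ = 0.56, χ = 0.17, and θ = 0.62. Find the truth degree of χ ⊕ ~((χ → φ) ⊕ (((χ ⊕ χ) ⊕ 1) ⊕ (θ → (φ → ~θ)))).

χ → φ = min(1, 1 − 0.17 + 0.56) = min(1, 1.39) = 1.00
χ ⊕ χ = min(1, 0.17 + 0.17) = min(1, 0.34) = 0.34
(χ ⊕ χ) ⊕ 1 = min(1, 0.34 + 1.00) = min(1, 1.34) = 1.00
~θ = 1 − 0.62 = 0.38
φ → ~θ = min(1, 1 − 0.56 + 0.38) = min(1, 0.82) = 0.82
θ → (φ → ~θ) = min(1, 1 − 0.62 + 0.82) = min(1, 1.20) = 1.00
((χ ⊕ χ) ⊕ 1) ⊕ (θ → (φ → ~θ)) = min(1, 1.00 + 1.00) = min(1, 2.00) = 1.00
(χ → φ) ⊕ (((χ ⊕ χ) ⊕ 1) ⊕ (θ → (φ → ~θ))) = min(1, 1.00 + 1.00) = min(1, 2.00) = 1.00
~((χ → φ) ⊕ (((χ ⊕ χ) ⊕ 1) ⊕ (θ → (φ → ~θ)))) = 1 − 1.00 = 0.00
χ ⊕ ~((χ → φ) ⊕ (((χ ⊕ χ) ⊕ 1) ⊕ (θ → (φ → ~θ)))) = min(1, 0.17 + 0.00) = min(1, 0.17) = 0.17

0.17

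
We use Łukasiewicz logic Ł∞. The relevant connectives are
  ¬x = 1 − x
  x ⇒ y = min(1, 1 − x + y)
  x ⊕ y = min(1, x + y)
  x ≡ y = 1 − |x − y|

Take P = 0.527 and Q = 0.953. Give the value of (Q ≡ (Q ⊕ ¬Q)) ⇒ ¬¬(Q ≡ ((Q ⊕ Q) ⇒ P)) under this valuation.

¬Q = 1 − 0.953 = 0.047
Q ⊕ ¬Q = min(1, 0.953 + 0.047) = min(1, 1.000) = 1.000
Q ≡ (Q ⊕ ¬Q) = 1 − |0.953 − 1.000| = 1 − 0.047 = 0.953
Q ⊕ Q = min(1, 0.953 + 0.953) = min(1, 1.906) = 1.000
(Q ⊕ Q) ⇒ P = min(1, 1 − 1.000 + 0.527) = min(1, 0.527) = 0.527
Q ≡ ((Q ⊕ Q) ⇒ P) = 1 − |0.953 − 0.527| = 1 − 0.426 = 0.574
¬(Q ≡ ((Q ⊕ Q) ⇒ P)) = 1 − 0.574 = 0.426
¬¬(Q ≡ ((Q ⊕ Q) ⇒ P)) = 1 − 0.426 = 0.574
(Q ≡ (Q ⊕ ¬Q)) ⇒ ¬¬(Q ≡ ((Q ⊕ Q) ⇒ P)) = min(1, 1 − 0.953 + 0.574) = min(1, 0.621) = 0.621

0.621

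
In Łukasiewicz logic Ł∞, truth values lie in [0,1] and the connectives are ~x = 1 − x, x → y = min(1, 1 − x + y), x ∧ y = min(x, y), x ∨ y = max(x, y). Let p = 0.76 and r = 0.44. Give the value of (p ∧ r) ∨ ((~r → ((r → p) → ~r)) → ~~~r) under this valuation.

0.56

p ∧ r = min(0.76, 0.44) = 0.44
~r = 1 − 0.44 = 0.56
r → p = min(1, 1 − 0.44 + 0.76) = min(1, 1.32) = 1.00
(r → p) → ~r = min(1, 1 − 1.00 + 0.56) = min(1, 0.56) = 0.56
~r → ((r → p) → ~r) = min(1, 1 − 0.56 + 0.56) = min(1, 1.00) = 1.00
~~r = 1 − 0.56 = 0.44
~~~r = 1 − 0.44 = 0.56
(~r → ((r → p) → ~r)) → ~~~r = min(1, 1 − 1.00 + 0.56) = min(1, 0.56) = 0.56
(p ∧ r) ∨ ((~r → ((r → p) → ~r)) → ~~~r) = max(0.44, 0.56) = 0.56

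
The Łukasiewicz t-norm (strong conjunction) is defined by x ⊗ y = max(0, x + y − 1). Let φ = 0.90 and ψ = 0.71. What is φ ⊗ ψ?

0.61

φ ⊗ ψ = max(0, 0.90 + 0.71 − 1) = max(0, 0.61) = 0.61
For comparison, the Gödel (minimum) t-norm min(x, y) would give 0.71.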